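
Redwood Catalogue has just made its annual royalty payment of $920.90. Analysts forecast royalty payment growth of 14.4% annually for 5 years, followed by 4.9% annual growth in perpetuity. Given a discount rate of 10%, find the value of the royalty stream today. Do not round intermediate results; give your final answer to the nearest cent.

D_1 = 1053.50960
D_2 = 1205.21498
D_3 = 1378.76594
D_4 = 1577.30824
D_5 = 1804.44062
Terminal value at year 5: TV = D_5×(1+g_2)/(r−g_2) = 1892.85821/0.051 = 37114.86689
P_0 = D_1/(1+r)^1 + D_2/(1+r)^2 + D_3/(1+r)^3 + D_4/(1+r)^4 + D_5/(1+r)^5 + TV/(1+r)^5
    = 957.73600 + 996.04544 + 1035.88726 + 1077.32275 + 1120.41566 + 23045.41226 = 28232.81936

$28232.82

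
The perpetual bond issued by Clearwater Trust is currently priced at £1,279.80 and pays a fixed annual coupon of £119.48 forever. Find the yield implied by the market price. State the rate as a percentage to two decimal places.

P = C/r ⇒ r = C/P = £119.48/£1,279.80 = 0.093358

9.34%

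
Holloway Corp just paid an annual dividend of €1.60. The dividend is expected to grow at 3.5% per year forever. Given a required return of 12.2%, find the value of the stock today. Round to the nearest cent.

D₁ = D₀ × (1 + g) = €1.60 × 1.035 = €1.6560
Growing perpetuity: P = D₁ / (r − g) = €1.6560 / (0.122 − 0.035) = €19.03

€19.03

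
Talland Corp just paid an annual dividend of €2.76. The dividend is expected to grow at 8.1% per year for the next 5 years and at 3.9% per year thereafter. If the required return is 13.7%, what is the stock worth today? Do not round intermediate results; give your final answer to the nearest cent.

€34.62

D_1 = 2.98356
D_2 = 3.22523
D_3 = 3.48647
D_4 = 3.76888
D_5 = 4.07416
Terminal value at year 5: TV = D_5×(1+g_2)/(r−g_2) = 4.23305/0.098 = 43.19436
P_0 = D_1/(1+r)^1 + D_2/(1+r)^2 + D_3/(1+r)^3 + D_4/(1+r)^4 + D_5/(1+r)^5 + TV/(1+r)^5
    = 2.62406 + 2.49482 + 2.37195 + 2.25512 + 2.14405 + 22.73132 = 34.62133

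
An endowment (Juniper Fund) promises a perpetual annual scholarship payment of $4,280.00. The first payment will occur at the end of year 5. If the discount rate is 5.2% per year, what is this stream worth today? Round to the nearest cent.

Value at end of year 4: C / r = $4,280.00 / 0.052 = $82,307.6923
Discount to today: PV = $82,307.6923 / (1 + 0.052)^4 = $82,307.6923 / 1.224794 = $67,201.27

$67201.27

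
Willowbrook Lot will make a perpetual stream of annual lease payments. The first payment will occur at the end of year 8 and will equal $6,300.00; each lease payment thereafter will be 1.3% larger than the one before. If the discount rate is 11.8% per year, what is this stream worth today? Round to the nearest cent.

Value at end of year 7: C₁ / (r − g) = $6,300.00 / (0.118 − 0.013) = $60,000.0000
Discount to today: PV = $60,000.0000 / (1 + 0.118)^7 = $60,000.0000 / 2.183195 = $27,482.65

$27482.65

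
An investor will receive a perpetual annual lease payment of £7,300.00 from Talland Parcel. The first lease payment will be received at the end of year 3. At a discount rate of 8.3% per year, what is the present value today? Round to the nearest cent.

Value at end of year 2: C / r = £7,300.00 / 0.083 = £87,951.8072
Discount to today: PV = £87,951.8072 / (1 + 0.083)^2 = £87,951.8072 / 1.172889 = £74,987.32

£74987.32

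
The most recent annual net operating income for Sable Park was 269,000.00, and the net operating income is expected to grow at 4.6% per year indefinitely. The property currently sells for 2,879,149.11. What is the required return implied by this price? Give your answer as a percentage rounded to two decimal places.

D₁ = 269,000.00 × 1.046 = 281,374.0000
P = D₁/(r − g) ⇒ r = D₁/P + g = 281,374.0000/2,879,149.11 + 0.046 = 0.097728 + 0.046 = 0.143728

14.37%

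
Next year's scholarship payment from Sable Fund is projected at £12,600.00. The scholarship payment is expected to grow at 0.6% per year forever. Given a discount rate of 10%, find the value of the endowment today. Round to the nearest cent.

£134042.55

Growing perpetuity: P = D₁ / (r − g) = £12,600.0000 / (0.1 − 0.006) = £134,042.55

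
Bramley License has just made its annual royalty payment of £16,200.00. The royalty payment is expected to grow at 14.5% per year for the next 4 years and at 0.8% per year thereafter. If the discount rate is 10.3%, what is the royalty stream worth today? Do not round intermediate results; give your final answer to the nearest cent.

£270813.22

D_1 = 18549.00000
D_2 = 21238.60500
D_3 = 24318.20272
D_4 = 27844.34212
Terminal value at year 4: TV = D_4×(1+g_2)/(r−g_2) = 28067.09686/0.095 = 295443.12481
P_0 = D_1/(1+r)^1 + D_2/(1+r)^2 + D_3/(1+r)^3 + D_4/(1+r)^4 + TV/(1+r)^4
    = 16816.86310 + 17457.21510 + 18121.95039 + 18811.99746 + 199605.19412 = 270813.22018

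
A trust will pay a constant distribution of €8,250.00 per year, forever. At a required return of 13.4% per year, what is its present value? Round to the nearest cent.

€61567.16

Level perpetuity: PV = C / r = €8,250.00 / 0.134 = €61,567.16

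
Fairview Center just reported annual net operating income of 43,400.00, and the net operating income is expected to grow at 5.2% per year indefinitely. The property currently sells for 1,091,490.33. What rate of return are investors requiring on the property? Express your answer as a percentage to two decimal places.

D₁ = 43,400.00 × 1.052 = 45,656.8000
P = D₁/(r − g) ⇒ r = D₁/P + g = 45,656.8000/1,091,490.33 + 0.052 = 0.041830 + 0.052 = 0.093830

9.38%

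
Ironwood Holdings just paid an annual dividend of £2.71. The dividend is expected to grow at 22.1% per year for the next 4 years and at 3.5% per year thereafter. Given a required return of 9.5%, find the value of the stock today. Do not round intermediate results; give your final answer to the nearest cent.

£86.61

D_1 = 3.30891
D_2 = 4.04018
D_3 = 4.93306
D_4 = 6.02326
Terminal value at year 4: TV = D_4×(1+g_2)/(r−g_2) = 6.23408/0.06 = 103.90132
P_0 = D_1/(1+r)^1 + D_2/(1+r)^2 + D_3/(1+r)^3 + D_4/(1+r)^4 + TV/(1+r)^4
    = 3.02184 + 3.36955 + 3.75728 + 4.18963 + 72.27108 = 86.60938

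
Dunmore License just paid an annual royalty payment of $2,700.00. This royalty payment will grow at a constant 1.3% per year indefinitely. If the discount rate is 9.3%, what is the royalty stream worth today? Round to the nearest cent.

D₁ = D₀ × (1 + g) = $2,700.00 × 1.013 = $2,735.1000
Growing perpetuity: P = D₁ / (r − g) = $2,735.1000 / (0.093 − 0.013) = $34,188.75

$34188.75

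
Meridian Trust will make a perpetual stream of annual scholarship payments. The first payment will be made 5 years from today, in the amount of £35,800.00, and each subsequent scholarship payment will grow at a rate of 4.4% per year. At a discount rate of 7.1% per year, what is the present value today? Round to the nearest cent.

£1007769.89

Value at end of year 4: C₁ / (r − g) = £35,800.00 / (0.071 − 0.044) = £1,325,925.9259
Discount to today: PV = £1,325,925.9259 / (1 + 0.071)^4 = £1,325,925.9259 / 1.315703 = £1,007,769.89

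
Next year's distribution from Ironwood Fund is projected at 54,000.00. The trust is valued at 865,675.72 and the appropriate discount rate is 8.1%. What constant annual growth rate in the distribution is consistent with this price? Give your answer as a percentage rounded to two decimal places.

1.86%

P = D₁/(r−g) ⇒ g = r − D₁/P = 0.081 − 54,000.00/865,675.72 = 0.018621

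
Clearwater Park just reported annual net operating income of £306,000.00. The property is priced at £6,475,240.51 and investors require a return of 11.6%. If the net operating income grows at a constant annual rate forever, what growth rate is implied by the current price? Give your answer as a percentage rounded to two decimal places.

6.56%

P = D₀(1+g)/(r−g) ⇒ P(r−g) = D₀(1+g) ⇒ g(P+D₀) = P·r − D₀
g = (P·r − D₀)/(P + D₀) = (£6,475,240.51×0.116 − £306,000.00) / (£6,475,240.51 + £306,000.00) = 0.065641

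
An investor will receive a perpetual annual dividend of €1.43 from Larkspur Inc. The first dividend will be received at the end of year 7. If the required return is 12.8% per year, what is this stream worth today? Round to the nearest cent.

€5.42

Value at end of year 6: C / r = €1.43 / 0.128 = €11.1719
Discount to today: PV = €11.1719 / (1 + 0.128)^6 = €11.1719 / 2.059940 = €5.42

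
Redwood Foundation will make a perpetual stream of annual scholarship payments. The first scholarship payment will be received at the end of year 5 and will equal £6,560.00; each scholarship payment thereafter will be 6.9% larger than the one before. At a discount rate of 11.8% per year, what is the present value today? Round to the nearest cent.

Value at end of year 4: C₁ / (r − g) = £6,560.00 / (0.118 − 0.069) = £133,877.5510
Discount to today: PV = £133,877.5510 / (1 + 0.118)^4 = £133,877.5510 / 1.562310 = £85,692.05

£85692.05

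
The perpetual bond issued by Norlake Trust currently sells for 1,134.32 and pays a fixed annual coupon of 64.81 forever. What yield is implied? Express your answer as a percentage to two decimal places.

P = C/r ⇒ r = C/P = 64.81/1,134.32 = 0.057136

5.71%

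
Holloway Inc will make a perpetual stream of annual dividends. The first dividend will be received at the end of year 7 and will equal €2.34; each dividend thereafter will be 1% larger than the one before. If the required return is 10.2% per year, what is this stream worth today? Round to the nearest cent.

€14.20

Value at end of year 6: C₁ / (r − g) = €2.34 / (0.102 − 0.01) = €25.4348
Discount to today: PV = €25.4348 / (1 + 0.102)^6 = €25.4348 / 1.790975 = €14.20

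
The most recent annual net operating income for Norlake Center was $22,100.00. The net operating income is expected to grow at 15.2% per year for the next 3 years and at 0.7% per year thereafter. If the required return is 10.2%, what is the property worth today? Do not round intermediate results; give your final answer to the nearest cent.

D_1 = 25459.20000
D_2 = 29328.99840
D_3 = 33787.00616
Terminal value at year 3: TV = D_3×(1+g_2)/(r−g_2) = 34023.51520/0.095 = 358142.26526
P_0 = D_1/(1+r)^1 + D_2/(1+r)^2 + D_3/(1+r)^3 + TV/(1+r)^3
    = 23102.72232 + 24150.94021 + 25246.71790 + 267615.20975 = 340115.59019

$340115.59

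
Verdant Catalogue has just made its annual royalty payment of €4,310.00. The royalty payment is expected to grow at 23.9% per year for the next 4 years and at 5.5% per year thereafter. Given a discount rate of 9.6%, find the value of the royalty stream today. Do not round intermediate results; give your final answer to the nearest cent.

D_1 = 5340.09000
D_2 = 6616.37151
D_3 = 8197.68430
D_4 = 10156.93085
Terminal value at year 4: TV = D_4×(1+g_2)/(r−g_2) = 10715.56205/0.041 = 261355.17184
P_0 = D_1/(1+r)^1 + D_2/(1+r)^2 + D_3/(1+r)^3 + D_4/(1+r)^4 + TV/(1+r)^4
    = 4872.34489 + 5508.06142 + 6226.72272 + 7039.15096 + 181129.37226 = 204775.65225

€204775.65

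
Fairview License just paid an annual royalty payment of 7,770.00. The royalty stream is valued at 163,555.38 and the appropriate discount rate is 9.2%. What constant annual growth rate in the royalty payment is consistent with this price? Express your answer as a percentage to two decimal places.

4.25%

P = D₀(1+g)/(r−g) ⇒ P(r−g) = D₀(1+g) ⇒ g(P+D₀) = P·r − D₀
g = (P·r − D₀)/(P + D₀) = (163,555.38×0.092 − 7,770.00) / (163,555.38 + 7,770.00) = 0.042475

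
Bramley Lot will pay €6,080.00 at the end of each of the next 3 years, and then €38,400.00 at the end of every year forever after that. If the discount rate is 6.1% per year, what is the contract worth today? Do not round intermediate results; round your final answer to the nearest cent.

€543276.04

PV of 3-year annuity: €6,080.00 × [1 − (1+0.061)^−3] / 0.061 = 16221.89066
Perpetuity value at year 3: €38,400.00 / 0.061 = 629508.19672
PV of perpetuity: 629508.19672 / (1+0.061)^3 = 527054.15043
Total PV = 16221.89066 + 527054.15043 = 543276.04110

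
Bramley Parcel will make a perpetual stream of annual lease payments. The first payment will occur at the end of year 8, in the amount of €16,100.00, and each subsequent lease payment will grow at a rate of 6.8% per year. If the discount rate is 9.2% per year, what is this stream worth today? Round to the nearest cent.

€362289.85

Value at end of year 7: C₁ / (r − g) = €16,100.00 / (0.092 − 0.068) = €670,833.3333
Discount to today: PV = €670,833.3333 / (1 + 0.092)^7 = €670,833.3333 / 1.851648 = €362,289.85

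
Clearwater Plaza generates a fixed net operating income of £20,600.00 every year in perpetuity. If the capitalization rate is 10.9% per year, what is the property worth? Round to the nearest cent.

£188990.83

Level perpetuity: PV = C / r = £20,600.00 / 0.109 = £188,990.83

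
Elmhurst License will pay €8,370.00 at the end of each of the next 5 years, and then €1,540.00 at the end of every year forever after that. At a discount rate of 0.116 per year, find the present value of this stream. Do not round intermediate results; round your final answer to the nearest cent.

€38142.42

PV of 5-year annuity: €8,370.00 × [1 − (1+0.116)^−5] / 0.116 = 30473.36950
Perpetuity value at year 5: €1,540.00 / 0.116 = 13275.86207
PV of perpetuity: 13275.86207 / (1+0.116)^5 = 7669.05334
Total PV = 30473.36950 + 7669.05334 = 38142.42284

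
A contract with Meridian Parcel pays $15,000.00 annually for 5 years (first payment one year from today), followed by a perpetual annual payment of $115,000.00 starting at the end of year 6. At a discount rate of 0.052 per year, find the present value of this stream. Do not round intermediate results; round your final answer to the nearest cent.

$1780973.97

PV of 5-year annuity: $15,000.00 × [1 − (1+0.052)^−5] / 0.052 = 64584.67368
Perpetuity value at year 5: $115,000.00 / 0.052 = 2211538.46154
PV of perpetuity: 2211538.46154 / (1+0.052)^5 = 1716389.29668
Total PV = 64584.67368 + 1716389.29668 = 1780973.97036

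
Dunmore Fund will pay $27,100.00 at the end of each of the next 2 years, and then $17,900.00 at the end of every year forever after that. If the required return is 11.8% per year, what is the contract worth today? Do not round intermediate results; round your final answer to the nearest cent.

PV of 2-year annuity: $27,100.00 × [1 − (1+0.118)^−2] / 0.118 = 45921.03200
Perpetuity value at year 2: $17,900.00 / 0.118 = 151694.91525
PV of perpetuity: 151694.91525 / (1+0.118)^2 = 121363.31109
Total PV = 45921.03200 + 121363.31109 = 167284.34309

$167284.34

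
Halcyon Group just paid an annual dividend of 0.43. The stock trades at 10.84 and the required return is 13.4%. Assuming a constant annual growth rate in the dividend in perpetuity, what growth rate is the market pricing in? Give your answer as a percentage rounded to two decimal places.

P = D₀(1+g)/(r−g) ⇒ P(r−g) = D₀(1+g) ⇒ g(P+D₀) = P·r − D₀
g = (P·r − D₀)/(P + D₀) = (10.84×0.134 − 0.43) / (10.84 + 0.43) = 0.090733

9.07%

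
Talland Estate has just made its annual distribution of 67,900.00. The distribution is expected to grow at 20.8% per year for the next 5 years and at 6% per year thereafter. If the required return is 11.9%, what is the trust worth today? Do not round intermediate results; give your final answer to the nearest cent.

D_1 = 82023.20000
D_2 = 99084.02560
D_3 = 119693.50292
D_4 = 144589.75153
D_5 = 174664.41985
Terminal value at year 5: TV = D_5×(1+g_2)/(r−g_2) = 185144.28504/0.059 = 3138038.72955
P_0 = D_1/(1+r)^1 + D_2/(1+r)^2 + D_3/(1+r)^3 + D_4/(1+r)^4 + D_5/(1+r)^5 + TV/(1+r)^5
    = 73300.44683 + 79130.41981 + 85424.08144 + 92218.31133 + 99552.92233 + 1788577.92661 = 2218204.10834

2218204.11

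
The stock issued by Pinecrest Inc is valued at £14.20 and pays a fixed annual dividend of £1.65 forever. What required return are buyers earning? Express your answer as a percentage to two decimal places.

P = C/r ⇒ r = C/P = £1.65/£14.20 = 0.116197

11.62%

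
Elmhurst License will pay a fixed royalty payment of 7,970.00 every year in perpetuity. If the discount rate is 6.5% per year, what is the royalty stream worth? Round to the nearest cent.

122615.38

Level perpetuity: PV = C / r = 7,970.00 / 0.065 = 122,615.38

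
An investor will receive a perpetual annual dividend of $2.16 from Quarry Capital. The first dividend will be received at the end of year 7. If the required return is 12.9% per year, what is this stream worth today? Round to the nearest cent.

Value at end of year 6: C / r = $2.16 / 0.129 = $16.7442
Discount to today: PV = $16.7442 / (1 + 0.129)^6 = $16.7442 / 2.070922 = $8.09

$8.09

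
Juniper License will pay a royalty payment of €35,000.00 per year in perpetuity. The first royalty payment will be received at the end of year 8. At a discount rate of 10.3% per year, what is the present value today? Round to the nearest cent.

Value at end of year 7: C / r = €35,000.00 / 0.103 = €339,805.8252
Discount to today: PV = €339,805.8252 / (1 + 0.103)^7 = €339,805.8252 / 1.986226 = €171,081.18

€171081.18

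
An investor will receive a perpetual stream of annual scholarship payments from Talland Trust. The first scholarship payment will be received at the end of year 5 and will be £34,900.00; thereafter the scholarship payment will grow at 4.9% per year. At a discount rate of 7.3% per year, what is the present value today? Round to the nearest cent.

Value at end of year 4: C₁ / (r − g) = £34,900.00 / (0.073 − 0.049) = £1,454,166.6667
Discount to today: PV = £1,454,166.6667 / (1 + 0.073)^4 = £1,454,166.6667 / 1.325558 = £1,097,021.90

£1097021.90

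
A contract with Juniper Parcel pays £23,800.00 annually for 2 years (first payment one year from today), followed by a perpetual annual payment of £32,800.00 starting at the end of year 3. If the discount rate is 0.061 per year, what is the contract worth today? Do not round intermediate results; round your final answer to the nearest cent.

£521227.48

PV of 2-year annuity: £23,800.00 × [1 − (1+0.061)^−2] / 0.061 = 43573.67412
Perpetuity value at year 2: £32,800.00 / 0.061 = 537704.91803
PV of perpetuity: 537704.91803 / (1+0.061)^2 = 477653.80412
Total PV = 43573.67412 + 477653.80412 = 521227.47824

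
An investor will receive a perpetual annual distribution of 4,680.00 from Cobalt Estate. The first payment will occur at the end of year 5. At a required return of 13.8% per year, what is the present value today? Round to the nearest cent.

20220.77

Value at end of year 4: C / r = 4,680.00 / 0.138 = 33,913.0435
Discount to today: PV = 33,913.0435 / (1 + 0.138)^4 = 33,913.0435 / 1.677139 = 20,220.77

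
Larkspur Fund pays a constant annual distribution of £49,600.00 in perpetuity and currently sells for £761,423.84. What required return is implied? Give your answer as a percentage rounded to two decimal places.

P = C/r ⇒ r = C/P = £49,600.00/£761,423.84 = 0.065141

6.51%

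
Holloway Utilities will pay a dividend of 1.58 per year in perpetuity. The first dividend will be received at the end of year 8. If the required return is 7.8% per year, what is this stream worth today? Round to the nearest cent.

11.97

Value at end of year 7: C / r = 1.58 / 0.078 = 20.2564
Discount to today: PV = 20.2564 / (1 + 0.078)^7 = 20.2564 / 1.691731 = 11.97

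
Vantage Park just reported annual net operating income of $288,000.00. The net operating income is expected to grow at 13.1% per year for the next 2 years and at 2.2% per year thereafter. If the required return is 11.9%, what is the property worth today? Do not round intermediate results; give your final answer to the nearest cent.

D_1 = 325728.00000
D_2 = 368398.36800
Terminal value at year 2: TV = D_2×(1+g_2)/(r−g_2) = 376503.13210/0.097 = 3881475.58862
P_0 = D_1/(1+r)^1 + D_2/(1+r)^2 + TV/(1+r)^2
    = 291088.47185 + 294210.06404 + 3099821.49949 = 3685120.03538

$3685120.04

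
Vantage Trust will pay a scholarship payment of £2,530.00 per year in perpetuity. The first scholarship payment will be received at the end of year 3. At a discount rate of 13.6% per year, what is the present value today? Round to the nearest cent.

Value at end of year 2: C / r = £2,530.00 / 0.136 = £18,602.9412
Discount to today: PV = £18,602.9412 / (1 + 0.136)^2 = £18,602.9412 / 1.290496 = £14,415.34

£14415.34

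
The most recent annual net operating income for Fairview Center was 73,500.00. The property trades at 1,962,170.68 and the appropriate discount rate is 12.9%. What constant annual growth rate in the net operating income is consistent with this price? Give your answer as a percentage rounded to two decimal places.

P = D₀(1+g)/(r−g) ⇒ P(r−g) = D₀(1+g) ⇒ g(P+D₀) = P·r − D₀
g = (P·r − D₀)/(P + D₀) = (1,962,170.68×0.129 − 73,500.00) / (1,962,170.68 + 73,500.00) = 0.088236

8.82%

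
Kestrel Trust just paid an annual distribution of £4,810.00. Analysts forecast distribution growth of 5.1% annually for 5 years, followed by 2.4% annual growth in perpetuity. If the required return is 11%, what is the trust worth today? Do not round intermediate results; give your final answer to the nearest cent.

D_1 = 5055.31000
D_2 = 5313.13081
D_3 = 5584.10048
D_4 = 5868.88961
D_5 = 6168.20298
Terminal value at year 5: TV = D_5×(1+g_2)/(r−g_2) = 6316.23985/0.086 = 73444.64939
P_0 = D_1/(1+r)^1 + D_2/(1+r)^2 + D_3/(1+r)^3 + D_4/(1+r)^4 + D_5/(1+r)^5 + TV/(1+r)^5
    = 4554.33333 + 4312.25616 + 4083.04614 + 3866.01937 + 3660.52825 + 43585.82472 = 64062.00797

£64062.01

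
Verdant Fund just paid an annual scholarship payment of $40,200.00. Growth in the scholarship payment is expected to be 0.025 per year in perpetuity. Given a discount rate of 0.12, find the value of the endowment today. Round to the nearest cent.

$433736.84

D₁ = D₀ × (1 + g) = $40,200.00 × 1.025 = $41,205.0000
Growing perpetuity: P = D₁ / (r − g) = $41,205.0000 / (0.12 − 0.025) = $433,736.84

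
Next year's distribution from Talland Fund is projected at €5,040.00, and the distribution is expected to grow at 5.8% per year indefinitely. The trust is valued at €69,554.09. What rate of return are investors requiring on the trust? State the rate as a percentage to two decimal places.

13.05%

P = D₁/(r − g) ⇒ r = D₁/P + g = €5,040.0000/€69,554.09 + 0.058 = 0.072462 + 0.058 = 0.130462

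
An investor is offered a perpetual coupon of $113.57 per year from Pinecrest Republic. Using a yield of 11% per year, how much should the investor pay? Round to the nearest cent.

$1032.45

Level perpetuity: PV = C / r = $113.57 / 0.11 = $1,032.45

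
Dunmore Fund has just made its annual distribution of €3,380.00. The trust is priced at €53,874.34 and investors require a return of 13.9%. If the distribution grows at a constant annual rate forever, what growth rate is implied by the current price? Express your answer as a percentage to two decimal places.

7.18%

P = D₀(1+g)/(r−g) ⇒ P(r−g) = D₀(1+g) ⇒ g(P+D₀) = P·r − D₀
g = (P·r − D₀)/(P + D₀) = (€53,874.34×0.139 − €3,380.00) / (€53,874.34 + €3,380.00) = 0.071759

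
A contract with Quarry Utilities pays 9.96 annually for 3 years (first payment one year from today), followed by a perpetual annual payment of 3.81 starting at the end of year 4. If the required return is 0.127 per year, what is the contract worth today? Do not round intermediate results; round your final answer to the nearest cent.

44.60

PV of 3-year annuity: 9.96 × [1 − (1+0.127)^−3] / 0.127 = 23.63740
Perpetuity value at year 3: 3.81 / 0.127 = 30.00000
PV of perpetuity: 30.00000 / (1+0.127)^3 = 20.95798
Total PV = 23.63740 + 20.95798 = 44.59538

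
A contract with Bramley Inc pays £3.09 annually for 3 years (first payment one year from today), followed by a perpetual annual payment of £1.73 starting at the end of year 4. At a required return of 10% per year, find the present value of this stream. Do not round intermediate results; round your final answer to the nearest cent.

PV of 3-year annuity: £3.09 × [1 − (1+0.1)^−3] / 0.1 = 7.68437
Perpetuity value at year 3: £1.73 / 0.1 = 17.30000
PV of perpetuity: 17.30000 / (1+0.1)^3 = 12.99775
Total PV = 7.68437 + 12.99775 = 20.68212

£20.68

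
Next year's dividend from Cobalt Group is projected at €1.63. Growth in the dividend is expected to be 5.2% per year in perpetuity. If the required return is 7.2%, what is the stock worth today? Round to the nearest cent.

Growing perpetuity: P = D₁ / (r − g) = €1.6300 / (0.072 − 0.052) = €81.50

€81.50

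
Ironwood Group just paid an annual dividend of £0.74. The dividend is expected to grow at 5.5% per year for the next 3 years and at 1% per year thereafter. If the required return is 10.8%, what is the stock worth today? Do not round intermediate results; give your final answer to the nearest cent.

D_1 = 0.78070
D_2 = 0.82364
D_3 = 0.86894
Terminal value at year 3: TV = D_3×(1+g_2)/(r−g_2) = 0.87763/0.098 = 8.95539
P_0 = D_1/(1+r)^1 + D_2/(1+r)^2 + D_3/(1+r)^3 + TV/(1+r)^3
    = 0.70460 + 0.67090 + 0.63881 + 6.58363 = 8.59793

£8.60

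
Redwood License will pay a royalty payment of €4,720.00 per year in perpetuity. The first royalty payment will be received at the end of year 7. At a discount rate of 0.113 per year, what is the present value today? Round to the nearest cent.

Value at end of year 6: C / r = €4,720.00 / 0.113 = €41,769.9115
Discount to today: PV = €41,769.9115 / (1 + 0.113)^6 = €41,769.9115 / 1.900951 = €21,973.16

€21973.16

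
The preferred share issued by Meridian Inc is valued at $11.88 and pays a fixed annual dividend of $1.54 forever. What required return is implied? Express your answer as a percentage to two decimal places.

12.96%

P = C/r ⇒ r = C/P = $1.54/$11.88 = 0.129630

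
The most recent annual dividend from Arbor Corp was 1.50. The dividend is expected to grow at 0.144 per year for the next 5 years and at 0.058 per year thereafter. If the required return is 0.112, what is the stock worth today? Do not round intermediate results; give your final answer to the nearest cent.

42.04

D_1 = 1.71600
D_2 = 1.96310
D_3 = 2.24579
D_4 = 2.56918
D_5 = 2.93915
Terminal value at year 5: TV = D_5×(1+g_2)/(r−g_2) = 3.10962/0.054 = 57.58552
P_0 = D_1/(1+r)^1 + D_2/(1+r)^2 + D_3/(1+r)^3 + D_4/(1+r)^4 + D_5/(1+r)^5 + TV/(1+r)^5
    = 1.54317 + 1.58757 + 1.63326 + 1.68026 + 1.72861 + 33.86798 = 42.04085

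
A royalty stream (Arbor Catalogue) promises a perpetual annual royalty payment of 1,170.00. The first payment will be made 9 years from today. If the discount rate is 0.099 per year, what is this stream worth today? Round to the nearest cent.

Value at end of year 8: C / r = 1,170.00 / 0.099 = 11,818.1818
Discount to today: PV = 11,818.1818 / (1 + 0.099)^8 = 11,818.1818 / 2.128049 = 5,553.53

5553.53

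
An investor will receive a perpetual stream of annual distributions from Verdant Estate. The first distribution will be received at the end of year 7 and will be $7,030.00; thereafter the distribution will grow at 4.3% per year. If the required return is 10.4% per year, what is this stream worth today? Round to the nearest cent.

Value at end of year 6: C₁ / (r − g) = $7,030.00 / (0.104 − 0.043) = $115,245.9016
Discount to today: PV = $115,245.9016 / (1 + 0.104)^6 = $115,245.9016 / 1.810566 = $63,651.85

$63651.85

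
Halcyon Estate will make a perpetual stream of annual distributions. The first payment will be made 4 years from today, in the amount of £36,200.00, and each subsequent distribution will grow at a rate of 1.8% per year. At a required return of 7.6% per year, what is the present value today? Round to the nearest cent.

£501006.96

Value at end of year 3: C₁ / (r − g) = £36,200.00 / (0.076 − 0.018) = £624,137.9310
Discount to today: PV = £624,137.9310 / (1 + 0.076)^3 = £624,137.9310 / 1.245767 = £501,006.96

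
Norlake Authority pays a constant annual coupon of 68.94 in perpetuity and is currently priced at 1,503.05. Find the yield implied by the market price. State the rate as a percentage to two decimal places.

P = C/r ⇒ r = C/P = 68.94/1,503.05 = 0.045867

4.59%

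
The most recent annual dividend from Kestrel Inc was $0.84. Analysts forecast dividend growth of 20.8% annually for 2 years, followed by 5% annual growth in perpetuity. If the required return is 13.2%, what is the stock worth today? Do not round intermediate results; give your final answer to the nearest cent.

D_1 = 1.01472
D_2 = 1.22578
Terminal value at year 2: TV = D_2×(1+g_2)/(r−g_2) = 1.28707/0.082 = 15.69599
P_0 = D_1/(1+r)^1 + D_2/(1+r)^2 + TV/(1+r)^2
    = 0.89640 + 0.95658 + 12.24886 = 14.10184

$14.10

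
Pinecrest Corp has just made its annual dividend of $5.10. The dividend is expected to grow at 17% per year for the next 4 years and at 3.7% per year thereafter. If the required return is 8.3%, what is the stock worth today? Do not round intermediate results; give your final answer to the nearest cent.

$181.45

D_1 = 5.96700
D_2 = 6.98139
D_3 = 8.16823
D_4 = 9.55682
Terminal value at year 4: TV = D_4×(1+g_2)/(r−g_2) = 9.91043/0.046 = 215.44407
P_0 = D_1/(1+r)^1 + D_2/(1+r)^2 + D_3/(1+r)^3 + D_4/(1+r)^4 + TV/(1+r)^4
    = 5.50970 + 5.95230 + 6.43047 + 6.94704 + 156.61044 = 181.44995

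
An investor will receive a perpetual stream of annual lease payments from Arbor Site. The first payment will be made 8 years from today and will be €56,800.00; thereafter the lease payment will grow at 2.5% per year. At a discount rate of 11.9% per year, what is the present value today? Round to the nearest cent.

Value at end of year 7: C₁ / (r − g) = €56,800.00 / (0.119 − 0.025) = €604,255.3191
Discount to today: PV = €604,255.3191 / (1 + 0.119)^7 = €604,255.3191 / 2.196902 = €275,048.88

€275048.88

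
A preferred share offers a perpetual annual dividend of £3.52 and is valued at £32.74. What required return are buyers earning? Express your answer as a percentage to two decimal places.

P = C/r ⇒ r = C/P = £3.52/£32.74 = 0.107514

10.75%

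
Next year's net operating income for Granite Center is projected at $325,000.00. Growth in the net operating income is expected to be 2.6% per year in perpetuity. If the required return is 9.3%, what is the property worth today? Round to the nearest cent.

$4850746.27

Growing perpetuity: P = D₁ / (r − g) = $325,000.0000 / (0.093 − 0.026) = $4,850,746.27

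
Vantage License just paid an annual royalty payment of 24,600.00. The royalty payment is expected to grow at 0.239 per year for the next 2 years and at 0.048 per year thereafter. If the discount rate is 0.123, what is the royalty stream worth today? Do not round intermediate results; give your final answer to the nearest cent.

D_1 = 30479.40000
D_2 = 37763.97660
Terminal value at year 2: TV = D_2×(1+g_2)/(r−g_2) = 39576.64748/0.075 = 527688.63302
P_0 = D_1/(1+r)^1 + D_2/(1+r)^2 + TV/(1+r)^2
    = 27141.05076 + 29944.57871 + 418425.57980 = 475511.20926

475511.21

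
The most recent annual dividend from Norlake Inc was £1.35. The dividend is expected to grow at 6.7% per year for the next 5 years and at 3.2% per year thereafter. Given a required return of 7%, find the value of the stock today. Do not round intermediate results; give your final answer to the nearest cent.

D_1 = 1.44045
D_2 = 1.53696
D_3 = 1.63994
D_4 = 1.74981
D_5 = 1.86705
Terminal value at year 5: TV = D_5×(1+g_2)/(r−g_2) = 1.92680/0.038 = 50.70514
P_0 = D_1/(1+r)^1 + D_2/(1+r)^2 + D_3/(1+r)^3 + D_4/(1+r)^4 + D_5/(1+r)^5 + TV/(1+r)^5
    = 1.34621 + 1.34244 + 1.33868 + 1.33492 + 1.33118 + 36.15206 = 42.84550

£42.85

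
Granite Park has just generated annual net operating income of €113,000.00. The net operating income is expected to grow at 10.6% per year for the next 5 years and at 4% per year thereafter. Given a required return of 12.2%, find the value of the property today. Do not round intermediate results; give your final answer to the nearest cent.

€1875140.60

D_1 = 124978.00000
D_2 = 138225.66800
D_3 = 152877.58881
D_4 = 169082.61322
D_5 = 187005.37022
Terminal value at year 5: TV = D_5×(1+g_2)/(r−g_2) = 194485.58503/0.082 = 2371775.42722
P_0 = D_1/(1+r)^1 + D_2/(1+r)^2 + D_3/(1+r)^3 + D_4/(1+r)^4 + D_5/(1+r)^5 + TV/(1+r)^5
    = 111388.59180 + 109800.16268 + 108234.38496 + 106690.93562 + 105169.49626 + 1333857.02568 = 1875140.59701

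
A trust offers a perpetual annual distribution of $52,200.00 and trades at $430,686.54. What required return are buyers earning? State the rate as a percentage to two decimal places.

12.12%

P = C/r ⇒ r = C/P = $52,200.00/$430,686.54 = 0.121202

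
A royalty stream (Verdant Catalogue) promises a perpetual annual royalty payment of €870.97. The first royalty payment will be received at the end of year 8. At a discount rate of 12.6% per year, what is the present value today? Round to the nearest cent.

€3012.06

Value at end of year 7: C / r = €870.97 / 0.126 = €6,912.4603
Discount to today: PV = €6,912.4603 / (1 + 0.126)^7 = €6,912.4603 / 2.294926 = €3,012.06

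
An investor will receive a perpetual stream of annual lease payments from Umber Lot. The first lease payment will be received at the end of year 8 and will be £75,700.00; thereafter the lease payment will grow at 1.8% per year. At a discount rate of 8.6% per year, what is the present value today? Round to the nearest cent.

Value at end of year 7: C₁ / (r − g) = £75,700.00 / (0.086 − 0.018) = £1,113,235.2941
Discount to today: PV = £1,113,235.2941 / (1 + 0.086)^7 = £1,113,235.2941 / 1.781594 = £624,853.48

£624853.48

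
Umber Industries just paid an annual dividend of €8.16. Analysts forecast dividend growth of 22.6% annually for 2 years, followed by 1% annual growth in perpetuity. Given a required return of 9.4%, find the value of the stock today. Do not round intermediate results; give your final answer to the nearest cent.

D_1 = 10.00416
D_2 = 12.26510
Terminal value at year 2: TV = D_2×(1+g_2)/(r−g_2) = 12.38775/0.084 = 147.47323
P_0 = D_1/(1+r)^1 + D_2/(1+r)^2 + TV/(1+r)^2
    = 9.14457 + 10.24794 + 123.21924 = 142.61175

€142.61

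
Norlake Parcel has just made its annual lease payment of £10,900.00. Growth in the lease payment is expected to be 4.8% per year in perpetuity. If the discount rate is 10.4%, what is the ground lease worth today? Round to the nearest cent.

D₁ = D₀ × (1 + g) = £10,900.00 × 1.048 = £11,423.2000
Growing perpetuity: P = D₁ / (r − g) = £11,423.2000 / (0.104 − 0.048) = £203,985.71

£203985.71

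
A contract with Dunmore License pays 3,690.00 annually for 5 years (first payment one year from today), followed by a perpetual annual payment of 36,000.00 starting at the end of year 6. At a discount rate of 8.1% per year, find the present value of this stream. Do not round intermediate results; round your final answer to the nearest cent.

315779.28

PV of 5-year annuity: 3,690.00 × [1 − (1+0.081)^−5] / 0.081 = 14694.35069
Perpetuity value at year 5: 36,000.00 / 0.081 = 444444.44444
PV of perpetuity: 444444.44444 / (1+0.081)^5 = 301084.92550
Total PV = 14694.35069 + 301084.92550 = 315779.27619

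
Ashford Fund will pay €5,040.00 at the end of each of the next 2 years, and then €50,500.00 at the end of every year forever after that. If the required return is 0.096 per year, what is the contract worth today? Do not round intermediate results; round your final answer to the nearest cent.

€446718.58

PV of 2-year annuity: €5,040.00 × [1 − (1+0.096)^−2] / 0.096 = 8794.28845
Perpetuity value at year 2: €50,500.00 / 0.096 = 526041.66667
PV of perpetuity: 526041.66667 / (1+0.096)^2 = 437924.29227
Total PV = 8794.28845 + 437924.29227 = 446718.58073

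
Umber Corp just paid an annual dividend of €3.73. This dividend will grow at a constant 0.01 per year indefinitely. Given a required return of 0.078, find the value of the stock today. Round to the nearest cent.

D₁ = D₀ × (1 + g) = €3.73 × 1.01 = €3.7673
Growing perpetuity: P = D₁ / (r − g) = €3.7673 / (0.078 − 0.01) = €55.40

€55.40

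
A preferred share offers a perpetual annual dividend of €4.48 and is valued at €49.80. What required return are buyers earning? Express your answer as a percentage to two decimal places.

9.00%

P = C/r ⇒ r = C/P = €4.48/€49.80 = 0.089960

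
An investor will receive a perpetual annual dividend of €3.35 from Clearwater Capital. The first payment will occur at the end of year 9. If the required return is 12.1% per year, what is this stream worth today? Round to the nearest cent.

Value at end of year 8: C / r = €3.35 / 0.121 = €27.6860
Discount to today: PV = €27.6860 / (1 + 0.121)^8 = €27.6860 / 2.493704 = €11.10

€11.10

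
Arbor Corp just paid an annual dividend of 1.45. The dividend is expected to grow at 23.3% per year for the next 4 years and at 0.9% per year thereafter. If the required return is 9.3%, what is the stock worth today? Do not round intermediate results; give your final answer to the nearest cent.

36.12

D_1 = 1.78785
D_2 = 2.20442
D_3 = 2.71805
D_4 = 3.35135
Terminal value at year 4: TV = D_4×(1+g_2)/(r−g_2) = 3.38152/0.084 = 40.25615
P_0 = D_1/(1+r)^1 + D_2/(1+r)^2 + D_3/(1+r)^3 + D_4/(1+r)^4 + TV/(1+r)^4
    = 1.63573 + 1.84524 + 2.08160 + 2.34822 + 28.20665 = 36.11745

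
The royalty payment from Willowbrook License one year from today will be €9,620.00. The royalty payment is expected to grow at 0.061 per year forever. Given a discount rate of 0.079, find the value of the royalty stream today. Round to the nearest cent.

€534444.44

Growing perpetuity: P = D₁ / (r − g) = €9,620.0000 / (0.079 − 0.061) = €534,444.44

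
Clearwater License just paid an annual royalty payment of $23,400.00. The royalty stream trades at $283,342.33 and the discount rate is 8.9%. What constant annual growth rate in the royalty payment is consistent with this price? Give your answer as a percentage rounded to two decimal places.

P = D₀(1+g)/(r−g) ⇒ P(r−g) = D₀(1+g) ⇒ g(P+D₀) = P·r − D₀
g = (P·r − D₀)/(P + D₀) = ($283,342.33×0.089 − $23,400.00) / ($283,342.33 + $23,400.00) = 0.005925

0.59%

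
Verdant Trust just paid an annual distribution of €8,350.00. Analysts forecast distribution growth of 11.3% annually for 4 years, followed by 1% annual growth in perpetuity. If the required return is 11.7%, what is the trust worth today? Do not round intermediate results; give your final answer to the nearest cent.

€110796.87

D_1 = 9293.55000
D_2 = 10343.72115
D_3 = 11512.56164
D_4 = 12813.48111
Terminal value at year 4: TV = D_4×(1+g_2)/(r−g_2) = 12941.61592/0.107 = 120949.68146
P_0 = D_1/(1+r)^1 + D_2/(1+r)^2 + D_3/(1+r)^3 + D_4/(1+r)^4 + TV/(1+r)^4
    = 8320.09848 + 8290.30403 + 8260.61628 + 8231.03485 + 77694.81492 = 110796.86856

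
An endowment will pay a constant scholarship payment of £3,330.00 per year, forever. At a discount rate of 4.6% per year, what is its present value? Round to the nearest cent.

Level perpetuity: PV = C / r = £3,330.00 / 0.046 = £72,391.30

£72391.30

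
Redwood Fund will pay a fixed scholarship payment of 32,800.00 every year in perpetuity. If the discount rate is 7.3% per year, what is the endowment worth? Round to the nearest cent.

Level perpetuity: PV = C / r = 32,800.00 / 0.073 = 449,315.07

449315.07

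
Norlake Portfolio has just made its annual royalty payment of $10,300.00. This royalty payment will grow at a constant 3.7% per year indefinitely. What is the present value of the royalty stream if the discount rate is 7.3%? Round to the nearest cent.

D₁ = D₀ × (1 + g) = $10,300.00 × 1.037 = $10,681.1000
Growing perpetuity: P = D₁ / (r − g) = $10,681.1000 / (0.073 − 0.037) = $296,697.22

$296697.22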